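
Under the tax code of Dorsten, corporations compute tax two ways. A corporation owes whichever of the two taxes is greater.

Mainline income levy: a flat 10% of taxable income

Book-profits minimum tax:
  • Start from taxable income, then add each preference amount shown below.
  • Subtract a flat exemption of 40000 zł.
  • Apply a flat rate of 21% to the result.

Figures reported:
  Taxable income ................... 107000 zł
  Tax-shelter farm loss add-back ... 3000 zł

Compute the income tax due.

Book-profits minimum tax:
  Adjusted income: 107000 zł + 3000 zł = 110000 zł
  Less exemption 40000 zł → base 70000 zł
  70000 zł × 21% = 14700 zł

Mainline income levy:
  107000 zł × 10% = 10700 zł

14700 zł > 10700 zł, so the book-profits minimum tax is the binding amount.

14700 zł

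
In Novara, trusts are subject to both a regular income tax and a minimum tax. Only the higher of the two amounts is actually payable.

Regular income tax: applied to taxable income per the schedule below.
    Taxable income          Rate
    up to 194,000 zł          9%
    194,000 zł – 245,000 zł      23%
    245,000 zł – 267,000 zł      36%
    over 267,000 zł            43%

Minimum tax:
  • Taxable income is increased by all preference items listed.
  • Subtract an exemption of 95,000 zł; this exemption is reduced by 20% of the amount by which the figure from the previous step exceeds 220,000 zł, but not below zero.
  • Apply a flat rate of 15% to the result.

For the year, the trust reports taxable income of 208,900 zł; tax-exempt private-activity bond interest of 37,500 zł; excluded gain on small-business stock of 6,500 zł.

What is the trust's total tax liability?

Regular income tax:
  194,000 zł × 9% = 17,460 zł
  14,900 zł × 23% = 3,427 zł
  → 20,887 zł

Minimum tax:
  Adjusted income: 208,900 zł + 37,500 zł + 6,500 zł = 252,900 zł
  Exemption: 95,000 zł − 20% × (252,900 zł − 220,000 zł) = 95,000 zł − 6,580 zł = 88,420 zł
  Base: 252,900 zł − 88,420 zł = 164,480 zł
  164,480 zł × 15% = 24,672 zł

24,672 zł > 20,887 zł, so the minimum tax is the binding amount.

24,672 zł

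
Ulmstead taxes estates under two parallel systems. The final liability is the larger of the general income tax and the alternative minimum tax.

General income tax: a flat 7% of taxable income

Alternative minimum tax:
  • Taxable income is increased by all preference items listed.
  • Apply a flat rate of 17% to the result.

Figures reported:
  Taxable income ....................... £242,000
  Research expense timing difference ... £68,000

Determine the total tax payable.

£52,700

Alternative minimum tax:
  Adjusted income: £242,000 + £68,000 = £310,000
  £310,000 × 17% = £52,700

General income tax:
  £242,000 × 7% = £16,940

£52,700 > £16,940, so the alternative minimum tax is the binding amount.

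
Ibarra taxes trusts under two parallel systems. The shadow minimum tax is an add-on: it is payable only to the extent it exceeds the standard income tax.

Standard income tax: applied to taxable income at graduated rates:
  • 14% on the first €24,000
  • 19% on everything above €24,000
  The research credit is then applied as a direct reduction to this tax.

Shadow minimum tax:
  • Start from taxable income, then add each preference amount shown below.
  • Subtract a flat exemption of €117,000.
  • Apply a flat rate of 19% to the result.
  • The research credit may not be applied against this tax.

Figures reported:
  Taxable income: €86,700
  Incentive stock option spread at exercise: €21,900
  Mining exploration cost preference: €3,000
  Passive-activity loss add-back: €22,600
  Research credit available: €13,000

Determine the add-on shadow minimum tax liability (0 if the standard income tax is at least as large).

€995

Standard income tax:
  €24,000 × 14% = €3,360
  €62,700 × 19% = €11,913
  → €15,273
  Less research credit €13,000 → €2,273

Shadow minimum tax:
  Adjusted income: €86,700 + €21,900 + €3,000 + €22,600 = €134,200
  Less exemption €117,000 → base €17,200
  €17,200 × 19% = €3,268

Excess of shadow minimum tax over standard income tax: €3,268 − €2,273 = €995.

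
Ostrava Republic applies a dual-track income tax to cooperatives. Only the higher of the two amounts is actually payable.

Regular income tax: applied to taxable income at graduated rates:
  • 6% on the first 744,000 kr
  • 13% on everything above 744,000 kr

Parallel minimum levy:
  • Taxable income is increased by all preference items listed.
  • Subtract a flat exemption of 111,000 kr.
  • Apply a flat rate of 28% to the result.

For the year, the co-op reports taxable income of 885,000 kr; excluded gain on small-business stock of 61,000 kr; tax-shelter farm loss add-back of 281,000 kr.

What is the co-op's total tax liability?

312,480 kr

Regular income tax:
  744,000 kr × 6% = 44,640 kr
  141,000 kr × 13% = 18,330 kr
  → 62,970 kr

Parallel minimum levy:
  Adjusted income: 885,000 kr + 61,000 kr + 281,000 kr = 1,227,000 kr
  Less exemption 111,000 kr → base 1,116,000 kr
  1,116,000 kr × 28% = 312,480 kr

312,480 kr > 62,970 kr, so the parallel minimum levy is the binding amount.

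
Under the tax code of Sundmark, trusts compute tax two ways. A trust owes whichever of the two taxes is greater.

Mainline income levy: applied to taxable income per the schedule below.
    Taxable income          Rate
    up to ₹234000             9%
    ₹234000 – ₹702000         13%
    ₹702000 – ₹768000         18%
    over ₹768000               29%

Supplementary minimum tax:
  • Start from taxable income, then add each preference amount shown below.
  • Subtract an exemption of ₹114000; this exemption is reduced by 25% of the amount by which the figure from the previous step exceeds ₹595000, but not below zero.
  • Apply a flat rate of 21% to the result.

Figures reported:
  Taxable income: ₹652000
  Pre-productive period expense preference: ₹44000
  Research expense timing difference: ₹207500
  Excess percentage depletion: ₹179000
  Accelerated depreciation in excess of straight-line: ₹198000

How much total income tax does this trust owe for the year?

₹268905

Mainline income levy:
  ₹234000 × 9% = ₹21060
  ₹418000 × 13% = ₹54340
  → ₹75400

Supplementary minimum tax:
  Adjusted income: ₹652000 + ₹44000 + ₹207500 + ₹179000 + ₹198000 = ₹1280500
  Exemption: 25% × (₹1280500 − ₹595000) = ₹171375 ≥ ₹114000, so the exemption is fully phased out
  Base: ₹1280500 − ₹0 = ₹1280500
  ₹1280500 × 21% = ₹268905

₹268905 > ₹75400, so the supplementary minimum tax is the binding amount.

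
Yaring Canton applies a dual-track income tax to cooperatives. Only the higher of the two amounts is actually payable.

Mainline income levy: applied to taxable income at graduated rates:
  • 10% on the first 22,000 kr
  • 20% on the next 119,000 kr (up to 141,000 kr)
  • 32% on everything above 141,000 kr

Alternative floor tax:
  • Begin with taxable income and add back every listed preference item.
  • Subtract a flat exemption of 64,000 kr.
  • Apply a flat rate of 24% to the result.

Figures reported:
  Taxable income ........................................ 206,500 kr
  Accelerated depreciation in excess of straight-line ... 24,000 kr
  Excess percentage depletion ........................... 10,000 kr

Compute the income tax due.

Alternative floor tax:
  Adjusted income: 206,500 kr + 24,000 kr + 10,000 kr = 240,500 kr
  Less exemption 64,000 kr → base 176,500 kr
  176,500 kr × 24% = 42,360 kr

Mainline income levy:
  22,000 kr × 10% = 2,200 kr
  119,000 kr × 20% = 23,800 kr
  65,500 kr × 32% = 20,960 kr
  → 46,960 kr

46,960 kr > 42,360 kr, so the mainline income levy governs.

46,960 kr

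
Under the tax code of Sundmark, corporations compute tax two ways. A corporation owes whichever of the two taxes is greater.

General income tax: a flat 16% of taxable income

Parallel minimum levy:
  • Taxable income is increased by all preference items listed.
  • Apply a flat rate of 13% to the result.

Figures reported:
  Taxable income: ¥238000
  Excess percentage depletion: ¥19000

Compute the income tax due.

Parallel minimum levy:
  Adjusted income: ¥238000 + ¥19000 = ¥257000
  ¥257000 × 13% = ¥33410

General income tax:
  ¥238000 × 16% = ¥38080

¥38080 > ¥33410, so the general income tax governs.

¥38080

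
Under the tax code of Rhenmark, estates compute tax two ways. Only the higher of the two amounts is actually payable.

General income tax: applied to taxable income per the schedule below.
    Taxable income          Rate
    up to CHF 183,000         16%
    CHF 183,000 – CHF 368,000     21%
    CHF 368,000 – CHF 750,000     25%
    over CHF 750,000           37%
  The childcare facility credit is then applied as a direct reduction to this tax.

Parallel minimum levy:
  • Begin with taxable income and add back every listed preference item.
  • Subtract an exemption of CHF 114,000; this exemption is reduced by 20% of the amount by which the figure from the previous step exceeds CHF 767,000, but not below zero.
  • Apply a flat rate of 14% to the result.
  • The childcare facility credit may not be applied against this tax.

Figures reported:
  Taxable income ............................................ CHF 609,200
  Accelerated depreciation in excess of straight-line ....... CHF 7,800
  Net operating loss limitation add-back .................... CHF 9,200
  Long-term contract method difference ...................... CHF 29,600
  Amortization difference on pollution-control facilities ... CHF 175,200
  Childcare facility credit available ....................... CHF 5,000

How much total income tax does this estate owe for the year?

Parallel minimum levy:
  Adjusted income: CHF 609,200 + CHF 7,800 + CHF 9,200 + CHF 29,600 + CHF 175,200 = CHF 831,000
  Exemption: CHF 114,000 − 20% × (CHF 831,000 − CHF 767,000) = CHF 114,000 − CHF 12,800 = CHF 101,200
  Base: CHF 831,000 − CHF 101,200 = CHF 729,800
  CHF 729,800 × 14% = CHF 102,172

General income tax:
  CHF 183,000 × 16% = CHF 29,280
  CHF 185,000 × 21% = CHF 38,850
  CHF 241,200 × 25% = CHF 60,300
  → CHF 128,430
  Less childcare facility credit CHF 5,000 → CHF 123,430

CHF 123,430 > CHF 102,172, so the general income tax governs.

CHF 123,430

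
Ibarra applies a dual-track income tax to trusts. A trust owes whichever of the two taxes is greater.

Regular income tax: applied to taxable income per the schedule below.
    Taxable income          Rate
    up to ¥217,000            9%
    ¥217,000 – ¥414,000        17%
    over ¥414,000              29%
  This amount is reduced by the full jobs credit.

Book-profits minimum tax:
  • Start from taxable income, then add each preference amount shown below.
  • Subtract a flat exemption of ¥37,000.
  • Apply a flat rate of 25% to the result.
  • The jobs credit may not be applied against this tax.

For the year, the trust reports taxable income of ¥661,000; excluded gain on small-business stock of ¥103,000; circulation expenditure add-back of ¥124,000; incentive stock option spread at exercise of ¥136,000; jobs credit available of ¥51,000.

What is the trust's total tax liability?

Book-profits minimum tax:
  Adjusted income: ¥661,000 + ¥103,000 + ¥124,000 + ¥136,000 = ¥1,024,000
  Less exemption ¥37,000 → base ¥987,000
  ¥987,000 × 25% = ¥246,750

Regular income tax:
  ¥217,000 × 9% = ¥19,530
  ¥197,000 × 17% = ¥33,490
  ¥247,000 × 29% = ¥71,630
  → ¥124,650
  Less jobs credit ¥51,000 → ¥73,650

¥246,750 > ¥73,650, so the book-profits minimum tax is the binding amount.

¥246,750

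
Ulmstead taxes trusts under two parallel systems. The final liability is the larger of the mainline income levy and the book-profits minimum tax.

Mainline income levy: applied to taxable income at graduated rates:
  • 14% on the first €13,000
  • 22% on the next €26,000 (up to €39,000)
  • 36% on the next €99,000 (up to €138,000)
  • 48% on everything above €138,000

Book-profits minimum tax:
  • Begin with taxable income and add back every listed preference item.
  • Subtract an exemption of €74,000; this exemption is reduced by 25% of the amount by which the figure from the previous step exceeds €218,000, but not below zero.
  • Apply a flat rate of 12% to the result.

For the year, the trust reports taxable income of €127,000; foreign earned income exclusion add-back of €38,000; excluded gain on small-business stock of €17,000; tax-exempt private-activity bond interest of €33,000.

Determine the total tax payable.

€39,220

Book-profits minimum tax:
  Adjusted income: €127,000 + €38,000 + €17,000 + €33,000 = €215,000
  Exemption: €215,000 ≤ €218,000, so full €74,000 applies
  Base: €215,000 − €74,000 = €141,000
  €141,000 × 12% = €16,920

Mainline income levy:
  €13,000 × 14% = €1,820
  €26,000 × 22% = €5,720
  €88,000 × 36% = €31,680
  → €39,220

€39,220 > €16,920, so the mainline income levy governs.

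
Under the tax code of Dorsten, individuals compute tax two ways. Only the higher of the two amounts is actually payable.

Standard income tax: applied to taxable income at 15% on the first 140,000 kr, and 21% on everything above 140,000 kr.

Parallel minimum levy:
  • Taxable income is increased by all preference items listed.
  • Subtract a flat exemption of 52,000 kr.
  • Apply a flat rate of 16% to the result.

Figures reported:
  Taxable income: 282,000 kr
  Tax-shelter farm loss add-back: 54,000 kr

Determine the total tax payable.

Parallel minimum levy:
  Adjusted income: 282,000 kr + 54,000 kr = 336,000 kr
  Less exemption 52,000 kr → base 284,000 kr
  284,000 kr × 16% = 45,440 kr

Standard income tax:
  140,000 kr × 15% = 21,000 kr
  142,000 kr × 21% = 29,820 kr
  → 50,820 kr

50,820 kr > 45,440 kr, so the standard income tax governs.

50,820 kr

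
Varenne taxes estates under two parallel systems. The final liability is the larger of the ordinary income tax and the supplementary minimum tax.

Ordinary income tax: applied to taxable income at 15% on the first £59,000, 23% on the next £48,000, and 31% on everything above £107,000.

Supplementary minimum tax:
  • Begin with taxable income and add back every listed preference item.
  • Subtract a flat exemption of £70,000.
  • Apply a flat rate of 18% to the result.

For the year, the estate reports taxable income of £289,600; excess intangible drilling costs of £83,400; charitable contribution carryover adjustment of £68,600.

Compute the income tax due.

£76,496

Supplementary minimum tax:
  Adjusted income: £289,600 + £83,400 + £68,600 = £441,600
  Less exemption £70,000 → base £371,600
  £371,600 × 18% = £66,888

Ordinary income tax:
  £59,000 × 15% = £8,850
  £48,000 × 23% = £11,040
  £182,600 × 31% = £56,606
  → £76,496

£76,496 > £66,888, so the ordinary income tax governs.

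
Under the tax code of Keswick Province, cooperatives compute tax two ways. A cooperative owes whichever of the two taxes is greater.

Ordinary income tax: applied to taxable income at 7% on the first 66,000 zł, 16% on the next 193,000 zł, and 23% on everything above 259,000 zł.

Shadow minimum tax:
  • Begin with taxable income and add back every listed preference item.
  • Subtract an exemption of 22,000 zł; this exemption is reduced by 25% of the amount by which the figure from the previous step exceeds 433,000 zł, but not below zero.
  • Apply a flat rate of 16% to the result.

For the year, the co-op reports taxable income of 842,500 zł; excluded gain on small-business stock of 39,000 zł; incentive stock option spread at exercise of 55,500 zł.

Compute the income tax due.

169,705 zł

Shadow minimum tax:
  Adjusted income: 842,500 zł + 39,000 zł + 55,500 zł = 937,000 zł
  Exemption: 25% × (937,000 zł − 433,000 zł) = 126,000 zł ≥ 22,000 zł, so the exemption is fully phased out
  Base: 937,000 zł − 0 zł = 937,000 zł
  937,000 zł × 16% = 149,920 zł

Ordinary income tax:
  66,000 zł × 7% = 4,620 zł
  193,000 zł × 16% = 30,880 zł
  583,500 zł × 23% = 134,205 zł
  → 169,705 zł

169,705 zł > 149,920 zł, so the ordinary income tax governs.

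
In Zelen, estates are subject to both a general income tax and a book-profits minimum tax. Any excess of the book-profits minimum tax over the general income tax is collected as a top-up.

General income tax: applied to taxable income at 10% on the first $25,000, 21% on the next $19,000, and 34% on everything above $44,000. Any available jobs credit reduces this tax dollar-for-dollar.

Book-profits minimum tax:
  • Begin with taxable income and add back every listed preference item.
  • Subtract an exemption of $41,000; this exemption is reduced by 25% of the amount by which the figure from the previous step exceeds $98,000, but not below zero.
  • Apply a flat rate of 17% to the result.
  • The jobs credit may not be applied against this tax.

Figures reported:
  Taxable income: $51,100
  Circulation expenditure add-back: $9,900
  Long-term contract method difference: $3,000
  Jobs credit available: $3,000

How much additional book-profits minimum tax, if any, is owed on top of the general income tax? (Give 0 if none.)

$0

General income tax:
  $25,000 × 10% = $2,500
  $19,000 × 21% = $3,990
  $7,100 × 34% = $2,414
  → $8,904
  Less jobs credit $3,000 → $5,904

Book-profits minimum tax:
  Adjusted income: $51,100 + $9,900 + $3,000 = $64,000
  Exemption: $64,000 ≤ $98,000, so full $41,000 applies
  Base: $64,000 − $41,000 = $23,000
  $23,000 × 17% = $3,910

$3,910 ≤ $5,904, so no add-on is due.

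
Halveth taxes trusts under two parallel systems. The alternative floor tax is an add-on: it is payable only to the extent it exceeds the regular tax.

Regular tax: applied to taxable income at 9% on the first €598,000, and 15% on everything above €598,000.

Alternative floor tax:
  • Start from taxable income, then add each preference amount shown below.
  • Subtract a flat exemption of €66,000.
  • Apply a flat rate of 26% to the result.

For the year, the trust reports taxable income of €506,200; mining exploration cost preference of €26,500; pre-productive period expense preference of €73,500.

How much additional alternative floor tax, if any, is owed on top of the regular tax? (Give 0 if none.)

€94,894

Alternative floor tax:
  Adjusted income: €506,200 + €26,500 + €73,500 = €606,200
  Less exemption €66,000 → base €540,200
  €540,200 × 26% = €140,452

Regular tax:
  €506,200 × 9% = €45,558

Excess of alternative floor tax over regular tax: €140,452 − €45,558 = €94,894.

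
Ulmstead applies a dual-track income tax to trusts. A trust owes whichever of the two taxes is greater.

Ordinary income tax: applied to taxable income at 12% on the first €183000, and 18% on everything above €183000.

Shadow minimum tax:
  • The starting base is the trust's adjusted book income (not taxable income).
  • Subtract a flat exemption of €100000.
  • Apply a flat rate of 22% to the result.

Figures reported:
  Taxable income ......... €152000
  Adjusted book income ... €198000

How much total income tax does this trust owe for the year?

Shadow minimum tax:
  Base (adjusted book income): €198000
  Less exemption €100000 → base €98000
  €98000 × 22% = €21560

Ordinary income tax:
  €152000 × 12% = €18240

€21560 > €18240, so the shadow minimum tax is the binding amount.

€21560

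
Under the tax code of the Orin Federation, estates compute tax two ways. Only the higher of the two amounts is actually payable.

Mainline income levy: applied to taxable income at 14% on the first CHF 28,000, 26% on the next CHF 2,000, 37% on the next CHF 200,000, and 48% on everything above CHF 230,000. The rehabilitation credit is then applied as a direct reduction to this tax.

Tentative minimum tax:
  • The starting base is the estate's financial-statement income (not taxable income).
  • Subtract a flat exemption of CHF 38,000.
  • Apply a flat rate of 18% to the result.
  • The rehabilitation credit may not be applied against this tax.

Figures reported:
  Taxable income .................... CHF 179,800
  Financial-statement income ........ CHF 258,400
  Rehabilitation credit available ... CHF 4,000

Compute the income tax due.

CHF 55,866

Mainline income levy:
  CHF 28,000 × 14% = CHF 3,920
  CHF 2,000 × 26% = CHF 520
  CHF 149,800 × 37% = CHF 55,426
  → CHF 59,866
  Less rehabilitation credit CHF 4,000 → CHF 55,866

Tentative minimum tax:
  Base (financial-statement income): CHF 258,400
  Less exemption CHF 38,000 → base CHF 220,400
  CHF 220,400 × 18% = CHF 39,672

CHF 55,866 > CHF 39,672, so the mainline income levy governs.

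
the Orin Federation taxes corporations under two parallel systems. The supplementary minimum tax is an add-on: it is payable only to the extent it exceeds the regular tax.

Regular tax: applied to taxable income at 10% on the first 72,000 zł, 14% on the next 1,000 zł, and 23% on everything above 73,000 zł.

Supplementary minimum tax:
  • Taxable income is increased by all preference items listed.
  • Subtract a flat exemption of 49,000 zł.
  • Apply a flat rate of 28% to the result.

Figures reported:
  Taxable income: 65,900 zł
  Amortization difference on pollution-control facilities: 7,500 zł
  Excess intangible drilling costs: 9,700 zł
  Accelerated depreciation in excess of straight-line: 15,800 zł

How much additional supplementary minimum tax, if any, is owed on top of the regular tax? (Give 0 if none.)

7,382 zł

Regular tax:
  65,900 zł × 10% = 6,590 zł

Supplementary minimum tax:
  Adjusted income: 65,900 zł + 7,500 zł + 9,700 zł + 15,800 zł = 98,900 zł
  Less exemption 49,000 zł → base 49,900 zł
  49,900 zł × 28% = 13,972 zł

Excess of supplementary minimum tax over regular tax: 13,972 zł − 6,590 zł = 7,382 zł.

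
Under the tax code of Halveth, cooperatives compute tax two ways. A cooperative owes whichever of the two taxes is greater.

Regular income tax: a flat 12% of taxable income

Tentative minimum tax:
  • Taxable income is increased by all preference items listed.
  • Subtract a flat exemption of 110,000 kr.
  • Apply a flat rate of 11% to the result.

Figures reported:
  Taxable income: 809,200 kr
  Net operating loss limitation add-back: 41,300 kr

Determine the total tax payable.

97,104 kr

Regular income tax:
  809,200 kr × 12% = 97,104 kr

Tentative minimum tax:
  Adjusted income: 809,200 kr + 41,300 kr = 850,500 kr
  Less exemption 110,000 kr → base 740,500 kr
  740,500 kr × 11% = 81,455 kr

97,104 kr > 81,455 kr, so the regular income tax governs.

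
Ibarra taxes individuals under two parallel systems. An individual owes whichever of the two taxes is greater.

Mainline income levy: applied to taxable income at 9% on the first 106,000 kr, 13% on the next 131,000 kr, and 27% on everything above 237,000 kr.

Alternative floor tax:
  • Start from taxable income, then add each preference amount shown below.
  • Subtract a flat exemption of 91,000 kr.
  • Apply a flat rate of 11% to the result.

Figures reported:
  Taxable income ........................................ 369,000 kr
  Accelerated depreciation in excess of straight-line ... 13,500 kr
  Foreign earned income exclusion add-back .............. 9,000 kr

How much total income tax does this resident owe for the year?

62,210 kr

Alternative floor tax:
  Adjusted income: 369,000 kr + 13,500 kr + 9,000 kr = 391,500 kr
  Less exemption 91,000 kr → base 300,500 kr
  300,500 kr × 11% = 33,055 kr

Mainline income levy:
  106,000 kr × 9% = 9,540 kr
  131,000 kr × 13% = 17,030 kr
  132,000 kr × 27% = 35,640 kr
  → 62,210 kr

62,210 kr > 33,055 kr, so the mainline income levy governs.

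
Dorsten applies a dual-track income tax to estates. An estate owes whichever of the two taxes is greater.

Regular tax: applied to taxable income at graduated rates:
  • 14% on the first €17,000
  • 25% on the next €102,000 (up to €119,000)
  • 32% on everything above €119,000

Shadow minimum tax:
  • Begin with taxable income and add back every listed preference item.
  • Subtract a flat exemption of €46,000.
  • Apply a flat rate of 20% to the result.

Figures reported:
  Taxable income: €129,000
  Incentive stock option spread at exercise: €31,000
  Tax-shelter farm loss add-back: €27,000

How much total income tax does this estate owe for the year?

Shadow minimum tax:
  Adjusted income: €129,000 + €31,000 + €27,000 = €187,000
  Less exemption €46,000 → base €141,000
  €141,000 × 20% = €28,200

Regular tax:
  €17,000 × 14% = €2,380
  €102,000 × 25% = €25,500
  €10,000 × 32% = €3,200
  → €31,080

€31,080 > €28,200, so the regular tax governs.

€31,080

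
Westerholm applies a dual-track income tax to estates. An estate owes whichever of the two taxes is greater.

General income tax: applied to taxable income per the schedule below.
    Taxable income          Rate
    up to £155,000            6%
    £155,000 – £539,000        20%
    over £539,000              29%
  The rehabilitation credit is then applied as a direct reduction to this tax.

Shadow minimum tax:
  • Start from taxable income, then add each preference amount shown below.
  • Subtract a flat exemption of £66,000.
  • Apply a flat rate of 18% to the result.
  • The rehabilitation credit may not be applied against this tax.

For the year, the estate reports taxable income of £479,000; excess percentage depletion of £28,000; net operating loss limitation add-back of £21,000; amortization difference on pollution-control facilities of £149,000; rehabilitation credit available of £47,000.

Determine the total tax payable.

£109,980

Shadow minimum tax:
  Adjusted income: £479,000 + £28,000 + £21,000 + £149,000 = £677,000
  Less exemption £66,000 → base £611,000
  £611,000 × 18% = £109,980

General income tax:
  £155,000 × 6% = £9,300
  £324,000 × 20% = £64,800
  → £74,100
  Less rehabilitation credit £47,000 → £27,100

£109,980 > £27,100, so the shadow minimum tax is the binding amount.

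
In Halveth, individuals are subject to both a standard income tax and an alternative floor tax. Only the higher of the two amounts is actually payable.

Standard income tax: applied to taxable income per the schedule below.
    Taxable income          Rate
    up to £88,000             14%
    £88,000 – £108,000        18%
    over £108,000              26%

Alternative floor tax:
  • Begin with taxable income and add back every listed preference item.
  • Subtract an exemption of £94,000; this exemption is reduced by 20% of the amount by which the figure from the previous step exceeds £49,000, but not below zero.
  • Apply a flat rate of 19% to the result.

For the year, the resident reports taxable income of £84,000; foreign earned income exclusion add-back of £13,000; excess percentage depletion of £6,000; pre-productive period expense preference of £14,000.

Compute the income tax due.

Standard income tax:
  £84,000 × 14% = £11,760

Alternative floor tax:
  Adjusted income: £84,000 + £13,000 + £6,000 + £14,000 = £117,000
  Exemption: £94,000 − 20% × (£117,000 − £49,000) = £94,000 − £13,600 = £80,400
  Base: £117,000 − £80,400 = £36,600
  £36,600 × 19% = £6,954

£11,760 > £6,954, so the standard income tax governs.

£11,760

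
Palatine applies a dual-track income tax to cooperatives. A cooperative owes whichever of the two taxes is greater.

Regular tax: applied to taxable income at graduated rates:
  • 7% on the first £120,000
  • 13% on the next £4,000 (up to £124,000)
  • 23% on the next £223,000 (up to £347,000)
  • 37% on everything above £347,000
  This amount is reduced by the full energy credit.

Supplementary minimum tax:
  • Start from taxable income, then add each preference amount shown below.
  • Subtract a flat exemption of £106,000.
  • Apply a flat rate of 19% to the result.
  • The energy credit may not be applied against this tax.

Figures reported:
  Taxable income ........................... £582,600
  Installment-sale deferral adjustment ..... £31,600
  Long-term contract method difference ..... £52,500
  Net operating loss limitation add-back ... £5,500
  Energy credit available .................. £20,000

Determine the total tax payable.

£127,382

Regular tax:
  £120,000 × 7% = £8,400
  £4,000 × 13% = £520
  £223,000 × 23% = £51,290
  £235,600 × 37% = £87,172
  → £147,382
  Less energy credit £20,000 → £127,382

Supplementary minimum tax:
  Adjusted income: £582,600 + £31,600 + £52,500 + £5,500 = £672,200
  Less exemption £106,000 → base £566,200
  £566,200 × 19% = £107,578

£127,382 > £107,578, so the regular tax governs.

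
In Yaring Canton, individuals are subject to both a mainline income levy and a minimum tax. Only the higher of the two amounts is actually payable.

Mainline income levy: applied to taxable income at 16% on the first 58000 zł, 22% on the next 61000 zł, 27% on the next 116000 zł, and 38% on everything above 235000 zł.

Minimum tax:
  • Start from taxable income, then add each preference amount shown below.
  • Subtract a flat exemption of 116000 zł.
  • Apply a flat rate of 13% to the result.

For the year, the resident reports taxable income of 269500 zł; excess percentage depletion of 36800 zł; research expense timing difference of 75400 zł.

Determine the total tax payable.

67130 zł

Minimum tax:
  Adjusted income: 269500 zł + 36800 zł + 75400 zł = 381700 zł
  Less exemption 116000 zł → base 265700 zł
  265700 zł × 13% = 34541 zł

Mainline income levy:
  58000 zł × 16% = 9280 zł
  61000 zł × 22% = 13420 zł
  116000 zł × 27% = 31320 zł
  34500 zł × 38% = 13110 zł
  → 67130 zł

67130 zł > 34541 zł, so the mainline income levy governs.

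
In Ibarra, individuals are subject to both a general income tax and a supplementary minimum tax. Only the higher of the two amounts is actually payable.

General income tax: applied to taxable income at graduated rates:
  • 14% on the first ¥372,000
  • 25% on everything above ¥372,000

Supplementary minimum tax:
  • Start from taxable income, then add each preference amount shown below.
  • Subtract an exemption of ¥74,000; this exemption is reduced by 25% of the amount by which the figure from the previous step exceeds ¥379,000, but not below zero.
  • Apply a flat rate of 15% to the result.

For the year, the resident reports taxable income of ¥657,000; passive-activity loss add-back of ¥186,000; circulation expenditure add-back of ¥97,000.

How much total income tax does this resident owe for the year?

General income tax:
  ¥372,000 × 14% = ¥52,080
  ¥285,000 × 25% = ¥71,250
  → ¥123,330

Supplementary minimum tax:
  Adjusted income: ¥657,000 + ¥186,000 + ¥97,000 = ¥940,000
  Exemption: 25% × (¥940,000 − ¥379,000) = ¥140,250 ≥ ¥74,000, so the exemption is fully phased out
  Base: ¥940,000 − ¥0 = ¥940,000
  ¥940,000 × 15% = ¥141,000

¥141,000 > ¥123,330, so the supplementary minimum tax is the binding amount.

¥141,000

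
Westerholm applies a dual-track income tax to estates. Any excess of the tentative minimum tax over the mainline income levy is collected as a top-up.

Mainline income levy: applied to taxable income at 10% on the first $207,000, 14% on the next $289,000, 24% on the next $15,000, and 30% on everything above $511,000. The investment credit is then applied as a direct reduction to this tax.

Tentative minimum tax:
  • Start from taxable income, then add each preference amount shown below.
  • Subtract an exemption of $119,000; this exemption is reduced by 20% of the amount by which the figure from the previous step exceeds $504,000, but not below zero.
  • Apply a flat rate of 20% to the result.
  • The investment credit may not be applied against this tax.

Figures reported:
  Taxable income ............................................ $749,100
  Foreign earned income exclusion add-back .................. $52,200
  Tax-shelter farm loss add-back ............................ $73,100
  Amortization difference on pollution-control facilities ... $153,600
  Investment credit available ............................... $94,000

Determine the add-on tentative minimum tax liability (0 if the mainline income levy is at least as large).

Tentative minimum tax:
  Adjusted income: $749,100 + $52,200 + $73,100 + $153,600 = $1,028,000
  Exemption: $119,000 − 20% × ($1,028,000 − $504,000) = $119,000 − $104,800 = $14,200
  Base: $1,028,000 − $14,200 = $1,013,800
  $1,013,800 × 20% = $202,760

Mainline income levy:
  $207,000 × 10% = $20,700
  $289,000 × 14% = $40,460
  $15,000 × 24% = $3,600
  $238,100 × 30% = $71,430
  → $136,190
  Less investment credit $94,000 → $42,190

Excess of tentative minimum tax over mainline income levy: $202,760 − $42,190 = $160,570.

$160,570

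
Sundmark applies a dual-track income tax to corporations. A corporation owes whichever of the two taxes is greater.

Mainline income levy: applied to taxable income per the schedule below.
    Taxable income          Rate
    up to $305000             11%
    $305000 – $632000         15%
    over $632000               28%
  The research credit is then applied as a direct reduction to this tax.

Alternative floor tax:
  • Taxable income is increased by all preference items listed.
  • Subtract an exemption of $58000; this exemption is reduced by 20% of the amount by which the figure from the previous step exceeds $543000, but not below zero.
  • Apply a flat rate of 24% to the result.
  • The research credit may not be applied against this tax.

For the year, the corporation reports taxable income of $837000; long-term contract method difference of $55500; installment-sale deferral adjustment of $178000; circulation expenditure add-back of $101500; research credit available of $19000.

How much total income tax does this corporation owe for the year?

$281280

Alternative floor tax:
  Adjusted income: $837000 + $55500 + $178000 + $101500 = $1172000
  Exemption: 20% × ($1172000 − $543000) = $125800 ≥ $58000, so the exemption is fully phased out
  Base: $1172000 − $0 = $1172000
  $1172000 × 24% = $281280

Mainline income levy:
  $305000 × 11% = $33550
  $327000 × 15% = $49050
  $205000 × 28% = $57400
  → $140000
  Less research credit $19000 → $121000

$281280 > $121000, so the alternative floor tax is the binding amount.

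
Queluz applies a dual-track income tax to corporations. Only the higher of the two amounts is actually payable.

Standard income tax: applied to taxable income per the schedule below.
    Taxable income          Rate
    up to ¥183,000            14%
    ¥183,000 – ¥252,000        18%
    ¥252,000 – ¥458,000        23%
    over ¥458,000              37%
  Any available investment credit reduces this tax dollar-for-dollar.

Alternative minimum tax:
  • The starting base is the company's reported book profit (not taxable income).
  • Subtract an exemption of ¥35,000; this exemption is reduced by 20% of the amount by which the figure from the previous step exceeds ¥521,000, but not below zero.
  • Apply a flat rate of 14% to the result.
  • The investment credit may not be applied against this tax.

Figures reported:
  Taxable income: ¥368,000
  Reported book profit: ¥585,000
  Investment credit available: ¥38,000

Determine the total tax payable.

Alternative minimum tax:
  Base (reported book profit): ¥585,000
  Exemption: ¥35,000 − 20% × (¥585,000 − ¥521,000) = ¥35,000 − ¥12,800 = ¥22,200
  Base: ¥585,000 − ¥22,200 = ¥562,800
  ¥562,800 × 14% = ¥78,792

Standard income tax:
  ¥183,000 × 14% = ¥25,620
  ¥69,000 × 18% = ¥12,420
  ¥116,000 × 23% = ¥26,680
  → ¥64,720
  Less investment credit ¥38,000 → ¥26,720

¥78,792 > ¥26,720, so the alternative minimum tax is the binding amount.

¥78,792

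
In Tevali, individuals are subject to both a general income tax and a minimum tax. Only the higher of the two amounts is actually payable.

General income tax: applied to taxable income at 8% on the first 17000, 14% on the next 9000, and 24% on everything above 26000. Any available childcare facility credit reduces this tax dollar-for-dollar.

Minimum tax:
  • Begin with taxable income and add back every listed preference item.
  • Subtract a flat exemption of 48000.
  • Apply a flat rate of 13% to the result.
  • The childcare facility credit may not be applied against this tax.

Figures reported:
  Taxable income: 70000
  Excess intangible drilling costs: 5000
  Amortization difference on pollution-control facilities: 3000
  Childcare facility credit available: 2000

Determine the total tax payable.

General income tax:
  17000 × 8% = 1360
  9000 × 14% = 1260
  44000 × 24% = 10560
  → 13180
  Less childcare facility credit 2000 → 11180

Minimum tax:
  Adjusted income: 70000 + 5000 + 3000 = 78000
  Less exemption 48000 → base 30000
  30000 × 13% = 3900

11180 > 3900, so the general income tax governs.

11180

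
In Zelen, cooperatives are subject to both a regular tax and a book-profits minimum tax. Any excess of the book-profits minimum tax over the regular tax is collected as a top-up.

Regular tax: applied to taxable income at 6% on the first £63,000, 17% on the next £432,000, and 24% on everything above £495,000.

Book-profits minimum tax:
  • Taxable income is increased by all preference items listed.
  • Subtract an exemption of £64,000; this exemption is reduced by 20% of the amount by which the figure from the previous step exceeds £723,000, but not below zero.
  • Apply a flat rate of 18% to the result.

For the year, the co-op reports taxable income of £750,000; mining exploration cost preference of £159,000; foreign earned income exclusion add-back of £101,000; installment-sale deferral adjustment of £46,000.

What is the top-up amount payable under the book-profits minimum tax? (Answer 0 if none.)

Regular tax:
  £63,000 × 6% = £3,780
  £432,000 × 17% = £73,440
  £255,000 × 24% = £61,200
  → £138,420

Book-profits minimum tax:
  Adjusted income: £750,000 + £159,000 + £101,000 + £46,000 = £1,056,000
  Exemption: 20% × (£1,056,000 − £723,000) = £66,600 ≥ £64,000, so the exemption is fully phased out
  Base: £1,056,000 − £0 = £1,056,000
  £1,056,000 × 18% = £190,080

Excess of book-profits minimum tax over regular tax: £190,080 − £138,420 = £51,660.

£51,660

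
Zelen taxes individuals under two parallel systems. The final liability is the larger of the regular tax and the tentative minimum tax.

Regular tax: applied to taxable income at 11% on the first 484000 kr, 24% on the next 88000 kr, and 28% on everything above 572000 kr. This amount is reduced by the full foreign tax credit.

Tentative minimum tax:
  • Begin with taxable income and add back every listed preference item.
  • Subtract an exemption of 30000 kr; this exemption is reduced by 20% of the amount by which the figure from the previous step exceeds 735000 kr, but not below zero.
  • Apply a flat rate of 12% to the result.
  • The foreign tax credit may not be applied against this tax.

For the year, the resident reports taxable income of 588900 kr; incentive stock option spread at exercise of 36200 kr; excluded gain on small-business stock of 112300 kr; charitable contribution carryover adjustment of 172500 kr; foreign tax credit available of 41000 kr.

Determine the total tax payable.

Regular tax:
  484000 kr × 11% = 53240 kr
  88000 kr × 24% = 21120 kr
  16900 kr × 28% = 4732 kr
  → 79092 kr
  Less foreign tax credit 41000 kr → 38092 kr

Tentative minimum tax:
  Adjusted income: 588900 kr + 36200 kr + 112300 kr + 172500 kr = 909900 kr
  Exemption: 20% × (909900 kr − 735000 kr) = 34980 kr ≥ 30000 kr, so the exemption is fully phased out
  Base: 909900 kr − 0 kr = 909900 kr
  909900 kr × 12% = 109188 kr

109188 kr > 38092 kr, so the tentative minimum tax is the binding amount.

109188 kr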